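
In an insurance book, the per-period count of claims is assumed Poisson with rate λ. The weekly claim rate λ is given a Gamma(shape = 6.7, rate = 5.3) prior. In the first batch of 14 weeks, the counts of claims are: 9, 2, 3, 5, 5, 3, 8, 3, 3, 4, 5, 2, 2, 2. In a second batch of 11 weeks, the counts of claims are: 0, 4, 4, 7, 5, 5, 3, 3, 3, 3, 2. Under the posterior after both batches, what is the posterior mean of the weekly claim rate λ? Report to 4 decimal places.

With a Gamma(shape α, rate β) prior, the Poisson likelihood is conjugate: the posterior is Gamma(α + ΣXᵢ, β + n).
Batch 1: sum of counts S = 56 over n = 14 weeks.
After batch 1: Gamma(α+S, β+n) = Gamma(6.7+56, 5.3+14) = Gamma(62.7, 19.3).
Batch 2: sum of counts S = 39 over n = 11 weeks.
After batch 2: Gamma(α+S, β+n) = Gamma(62.7+39, 19.3+11) = Gamma(101.7, 30.3).
Posterior mean = α/β = 101.7/30.3 = 3.3564.

3.3564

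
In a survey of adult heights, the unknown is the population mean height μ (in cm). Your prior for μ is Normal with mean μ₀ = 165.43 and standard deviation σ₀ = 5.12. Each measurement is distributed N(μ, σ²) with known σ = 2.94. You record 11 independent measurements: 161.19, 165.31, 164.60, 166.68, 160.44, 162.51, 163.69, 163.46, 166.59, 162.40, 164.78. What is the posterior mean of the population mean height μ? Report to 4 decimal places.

For Normal data with known variance σ², a Normal(μ₀, σ₀²) prior on μ is conjugate. Posterior precision = 1/σ₀² + n/σ²; posterior mean is the precision-weighted average of μ₀ and x̄.
Σxᵢ = 161.19 + 165.31 + 164.60 + 166.68 + 160.44 + 162.51 + 163.69 + 163.46 + 166.59 + 162.40 + 164.78 = 1801.65, so n·x̄ = 1801.65.
σ₀² = 5.12² = 26.2144, σ² = 2.94² = 8.6436; σ² + n·σ₀² = 8.6436 + 11·26.2144 = 297.002.
Posterior mean = (μ₀/σ₀² + n·x̄/σ²)/(1/σ₀² + n/σ²) = (σ²·μ₀ + σ₀²·n·x̄)/(σ² + n·σ₀²) = (8.6436·165.43 + 26.2144·1801.65)/297.002 = 48659.084508/297.002 = 163.8342.

163.8342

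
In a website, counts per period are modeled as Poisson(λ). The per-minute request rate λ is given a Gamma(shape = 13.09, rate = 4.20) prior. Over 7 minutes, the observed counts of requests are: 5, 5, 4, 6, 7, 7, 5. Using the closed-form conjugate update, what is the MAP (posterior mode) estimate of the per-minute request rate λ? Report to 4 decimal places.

4.5616

With a Gamma(shape α, rate β) prior, the Poisson likelihood is conjugate: the posterior is Gamma(α + ΣXᵢ, β + n).
Sum of counts S = 39 over n = 7 minutes.
Posterior: Gamma(α+S, β+n) = Gamma(13.09+39, 4.20+7) = Gamma(52.09, 11.20).
Mode of Gamma(α,β) for α≥1 is (α−1)/β = 51.09/11.20 = 4.5616.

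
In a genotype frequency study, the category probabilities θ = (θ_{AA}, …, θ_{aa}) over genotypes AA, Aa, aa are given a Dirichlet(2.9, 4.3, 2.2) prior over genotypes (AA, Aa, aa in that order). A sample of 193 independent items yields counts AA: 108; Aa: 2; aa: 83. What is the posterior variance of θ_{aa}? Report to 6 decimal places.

0.001198

The Dirichlet prior is conjugate to the Multinomial likelihood: each posterior αⱼ = prior αⱼ + observed count nⱼ.
Posterior concentration: (110.9, 6.3, 85.2), total = 202.4.
Var[θ_j] = α_j(Σα−α_j)/((Σα)²(Σα+1)) = 85.2·117.2/(202.4²·203.4) = 0.001198.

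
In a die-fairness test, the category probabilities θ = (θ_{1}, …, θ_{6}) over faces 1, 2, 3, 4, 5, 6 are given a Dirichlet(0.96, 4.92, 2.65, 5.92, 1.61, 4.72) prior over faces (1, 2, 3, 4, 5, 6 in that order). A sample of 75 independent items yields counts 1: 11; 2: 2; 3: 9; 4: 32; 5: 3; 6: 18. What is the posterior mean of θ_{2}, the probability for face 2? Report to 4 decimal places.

The Dirichlet prior is conjugate to the Multinomial likelihood: each posterior αⱼ = prior αⱼ + observed count nⱼ.
Posterior concentration: (11.96, 6.92, 11.65, 37.92, 4.61, 22.72), total = 95.78.
E[θ_{2}|data] = α_{2}/Σα = 6.92/95.78 = 0.0722.

0.0722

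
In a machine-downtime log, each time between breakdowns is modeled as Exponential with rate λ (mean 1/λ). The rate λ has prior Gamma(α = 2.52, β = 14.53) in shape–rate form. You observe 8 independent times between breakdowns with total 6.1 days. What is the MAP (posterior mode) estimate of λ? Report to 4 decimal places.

With a Gamma(shape α, rate β) prior on the exponential rate λ, the posterior after n observations with total T = Σxᵢ is Gamma(α+n, β+T).
Posterior: Gamma(2.52+8, 14.53+6.1) = Gamma(10.52, 20.63).
Mode = (α−1)/β = 0.4615.

0.4615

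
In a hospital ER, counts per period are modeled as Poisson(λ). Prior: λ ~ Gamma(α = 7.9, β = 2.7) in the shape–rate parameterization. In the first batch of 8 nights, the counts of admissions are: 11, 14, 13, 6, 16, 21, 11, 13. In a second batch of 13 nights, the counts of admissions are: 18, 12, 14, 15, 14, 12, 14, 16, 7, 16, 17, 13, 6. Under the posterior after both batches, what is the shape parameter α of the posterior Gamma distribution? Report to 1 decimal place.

286.9

With a Gamma(shape α, rate β) prior, the Poisson likelihood is conjugate: the posterior is Gamma(α + ΣXᵢ, β + n).
Batch 1: sum of counts S = 105 over n = 8 nights.
After batch 1: Gamma(α+S, β+n) = Gamma(7.9+105, 2.7+8) = Gamma(112.9, 10.7).
Batch 2: sum of counts S = 174 over n = 13 nights.
After batch 2: Gamma(α+S, β+n) = Gamma(112.9+174, 10.7+13) = Gamma(286.9, 23.7).
Posterior α = 286.9.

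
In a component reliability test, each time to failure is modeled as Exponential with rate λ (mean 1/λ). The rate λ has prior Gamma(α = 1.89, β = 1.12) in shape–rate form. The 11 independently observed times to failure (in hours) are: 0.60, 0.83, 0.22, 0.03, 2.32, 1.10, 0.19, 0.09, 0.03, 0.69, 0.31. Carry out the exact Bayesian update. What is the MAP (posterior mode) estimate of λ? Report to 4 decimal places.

1.5790

With a Gamma(shape α, rate β) prior on the exponential rate λ, the posterior after n observations with total T = Σxᵢ is Gamma(α+n, β+T).
Sum of observations T = 6.41 hours; n = 11.
Posterior: Gamma(1.89+11, 1.12+6.41) = Gamma(12.89, 7.53).
Mode = (α−1)/β = 1.5790.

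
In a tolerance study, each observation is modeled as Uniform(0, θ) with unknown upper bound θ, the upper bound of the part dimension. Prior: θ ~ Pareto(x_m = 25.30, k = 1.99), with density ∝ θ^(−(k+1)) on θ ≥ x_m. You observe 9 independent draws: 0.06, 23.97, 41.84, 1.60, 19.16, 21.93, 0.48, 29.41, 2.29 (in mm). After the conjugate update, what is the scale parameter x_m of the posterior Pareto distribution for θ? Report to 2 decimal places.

41.84

A Pareto(scale x_m, shape k) prior on the upper bound θ of Uniform(0, θ) is conjugate: posterior is Pareto(max(x_m, max xᵢ), k + n).
Sample maximum = 41.84; prior scale x_m = 25.30 → posterior scale = max = 41.84.
Posterior shape = 1.99 + 9 = 10.99.
Posterior scale x_m = 41.84.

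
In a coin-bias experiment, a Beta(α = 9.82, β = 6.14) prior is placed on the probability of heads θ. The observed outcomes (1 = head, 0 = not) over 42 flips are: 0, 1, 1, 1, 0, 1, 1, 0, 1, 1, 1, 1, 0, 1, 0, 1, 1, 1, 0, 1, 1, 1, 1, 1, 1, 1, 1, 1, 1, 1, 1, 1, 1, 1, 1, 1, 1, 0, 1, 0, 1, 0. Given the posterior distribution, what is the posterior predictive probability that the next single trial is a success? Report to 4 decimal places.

0.7388

The Beta prior is conjugate to a Binomial/Bernoulli likelihood; the update adds successes to α and failures to β.
Posterior: Beta(α+k, β+n−k) = Beta(9.82+33, 6.14+9) = Beta(42.82, 15.14).
For a single future Bernoulli trial, P(success | data) = α/(α+β) = 0.7388.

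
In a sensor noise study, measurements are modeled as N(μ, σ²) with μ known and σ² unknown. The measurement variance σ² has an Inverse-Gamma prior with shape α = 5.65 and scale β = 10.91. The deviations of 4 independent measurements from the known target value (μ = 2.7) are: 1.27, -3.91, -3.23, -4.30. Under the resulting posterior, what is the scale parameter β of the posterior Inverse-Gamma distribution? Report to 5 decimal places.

With known mean μ and an Inverse-Gamma(α, β) prior on σ², the Normal likelihood is conjugate: posterior is Inv-Gamma(α + n/2, β + Σ(xᵢ−μ)²/2).
Σ(xᵢ−μ)² = (1.27)² + (-3.91)² + (-3.23)² + (-4.30)² = 45.8239.
Posterior: Inv-Gamma(5.65 + 4/2, 10.91 + 45.8239/2) = Inv-Gamma(7.65, 33.82195).
Posterior β = 33.82195.

33.82195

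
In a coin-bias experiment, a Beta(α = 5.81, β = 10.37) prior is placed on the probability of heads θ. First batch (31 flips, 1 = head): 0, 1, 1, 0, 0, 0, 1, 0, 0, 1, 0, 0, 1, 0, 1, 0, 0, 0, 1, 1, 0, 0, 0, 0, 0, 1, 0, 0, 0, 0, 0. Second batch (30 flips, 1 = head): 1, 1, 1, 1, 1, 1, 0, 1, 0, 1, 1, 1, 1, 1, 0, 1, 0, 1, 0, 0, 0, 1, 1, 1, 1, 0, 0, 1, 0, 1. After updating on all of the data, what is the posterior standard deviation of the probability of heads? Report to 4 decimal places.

The Beta prior is conjugate to a Binomial/Bernoulli likelihood; the update adds successes to α and failures to β.
After batch 1: Beta(5.81+9, 10.37+22) = Beta(14.81, 32.37).
After batch 2: Beta(14.81+20, 32.37+10) = Beta(34.81, 42.37).
Var = αβ/((α+β)²(α+β+1)) = 34.81·42.37/(77.18²·78.18) = 0.00316707; SD = √0.00316707 = 0.0563.

0.0563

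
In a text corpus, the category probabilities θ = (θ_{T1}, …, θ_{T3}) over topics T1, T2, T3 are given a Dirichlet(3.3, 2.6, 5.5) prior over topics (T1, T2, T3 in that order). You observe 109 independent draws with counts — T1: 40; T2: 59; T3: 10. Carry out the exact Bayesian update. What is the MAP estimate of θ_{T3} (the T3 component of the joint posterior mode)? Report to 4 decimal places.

The Dirichlet prior is conjugate to the Multinomial likelihood: each posterior αⱼ = prior αⱼ + observed count nⱼ.
Posterior concentration: (43.3, 61.6, 15.5), total = 120.4.
Joint mode component: (α_{T3}−1)/(Σα−K) = 14.5/117.4 = 0.1235.

0.1235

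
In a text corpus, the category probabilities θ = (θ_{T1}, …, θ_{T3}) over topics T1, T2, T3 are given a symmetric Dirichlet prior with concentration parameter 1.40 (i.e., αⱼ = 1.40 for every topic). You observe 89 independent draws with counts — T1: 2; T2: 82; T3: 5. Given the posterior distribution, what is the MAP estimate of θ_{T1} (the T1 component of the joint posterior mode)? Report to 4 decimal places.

The Dirichlet prior is conjugate to the Multinomial likelihood: each posterior αⱼ = prior αⱼ + observed count nⱼ.
Posterior concentration: (3.40, 83.40, 6.40), total = 93.20.
Joint mode component: (α_{T1}−1)/(Σα−K) = 2.40/90.20 = 0.0266.

0.0266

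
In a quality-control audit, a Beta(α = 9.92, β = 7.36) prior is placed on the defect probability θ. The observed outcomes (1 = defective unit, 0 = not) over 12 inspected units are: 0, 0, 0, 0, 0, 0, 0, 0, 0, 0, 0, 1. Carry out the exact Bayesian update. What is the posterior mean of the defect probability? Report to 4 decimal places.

0.3730

The Beta prior is conjugate to a Binomial/Bernoulli likelihood; the update adds successes to α and failures to β.
Posterior: Beta(α+k, β+n−k) = Beta(9.92+1, 7.36+11) = Beta(10.92, 18.36).
Posterior mean = α/(α+β) = 10.92/29.28 = 0.3730.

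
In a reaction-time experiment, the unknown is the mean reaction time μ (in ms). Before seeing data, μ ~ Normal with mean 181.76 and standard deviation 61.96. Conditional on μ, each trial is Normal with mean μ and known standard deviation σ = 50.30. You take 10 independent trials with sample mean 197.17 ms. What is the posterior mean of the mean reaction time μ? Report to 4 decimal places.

196.2172

For Normal data with known variance σ², a Normal(μ₀, σ₀²) prior on μ is conjugate. Posterior precision = 1/σ₀² + n/σ²; posterior mean is the precision-weighted average of μ₀ and x̄.
n·x̄ = 10·197.17 = 1971.7.
σ₀² = 61.96² = 3839.0416, σ² = 50.30² = 2530.09; σ² + n·σ₀² = 2530.09 + 10·3839.0416 = 40920.506.
Posterior mean = (μ₀/σ₀² + n·x̄/σ²)/(1/σ₀² + n/σ²) = (σ²·μ₀ + σ₀²·n·x̄)/(σ² + n·σ₀²) = (2530.09·181.76 + 3839.0416·1971.7)/40920.506 = 8029307.48112/40920.506 = 196.2172.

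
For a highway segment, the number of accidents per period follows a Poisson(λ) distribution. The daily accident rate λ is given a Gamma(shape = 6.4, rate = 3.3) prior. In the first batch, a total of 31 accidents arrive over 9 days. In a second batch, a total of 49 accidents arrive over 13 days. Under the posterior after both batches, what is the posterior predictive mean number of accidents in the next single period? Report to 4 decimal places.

With a Gamma(shape α, rate β) prior, the Poisson likelihood is conjugate: the posterior is Gamma(α + ΣXᵢ, β + n).
After batch 1: Gamma(α+S, β+n) = Gamma(6.4+31, 3.3+9) = Gamma(37.4, 12.3).
After batch 2: Gamma(α+S, β+n) = Gamma(37.4+49, 12.3+13) = Gamma(86.4, 25.3).
The predictive distribution for one future period is NegBinom with mean α/β = 3.4150.

3.4150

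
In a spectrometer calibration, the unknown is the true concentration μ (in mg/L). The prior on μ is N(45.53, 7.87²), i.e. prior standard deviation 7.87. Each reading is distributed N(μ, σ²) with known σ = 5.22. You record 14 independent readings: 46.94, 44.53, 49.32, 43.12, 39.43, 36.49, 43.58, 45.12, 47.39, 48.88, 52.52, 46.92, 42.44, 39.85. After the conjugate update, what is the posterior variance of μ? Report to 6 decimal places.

For Normal data with known variance σ², a Normal(μ₀, σ₀²) prior on μ is conjugate. Posterior precision = 1/σ₀² + n/σ²; posterior mean is the precision-weighted average of μ₀ and x̄.
σ₀² = 7.87² = 61.9369, σ² = 5.22² = 27.2484; σ² + n·σ₀² = 27.2484 + 14·61.9369 = 894.365.
Posterior precision = 1/σ₀² + n/σ² = 1/61.9369 + 14/27.2484 = (σ² + n·σ₀²)/(σ₀²σ²) = 894.365/(61.9369·27.2484); posterior variance σₙ² = σ₀²σ²/(σ² + n·σ₀²) = 61.9369·27.2484/894.365 = 1.887016.

1.887016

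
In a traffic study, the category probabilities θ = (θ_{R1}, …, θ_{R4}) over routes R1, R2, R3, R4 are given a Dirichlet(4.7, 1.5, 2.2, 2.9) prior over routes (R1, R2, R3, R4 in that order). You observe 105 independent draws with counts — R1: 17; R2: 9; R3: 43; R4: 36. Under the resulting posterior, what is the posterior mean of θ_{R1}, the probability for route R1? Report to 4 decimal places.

The Dirichlet prior is conjugate to the Multinomial likelihood: each posterior αⱼ = prior αⱼ + observed count nⱼ.
Posterior concentration: (21.7, 10.5, 45.2, 38.9), total = 116.3.
E[θ_{R1}|data] = α_{R1}/Σα = 21.7/116.3 = 0.1866.

0.1866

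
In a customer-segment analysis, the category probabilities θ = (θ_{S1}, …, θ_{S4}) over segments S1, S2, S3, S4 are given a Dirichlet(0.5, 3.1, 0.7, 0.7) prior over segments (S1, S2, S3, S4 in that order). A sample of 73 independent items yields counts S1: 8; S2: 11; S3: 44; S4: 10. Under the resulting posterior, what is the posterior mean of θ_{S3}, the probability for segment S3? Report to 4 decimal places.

0.5731

The Dirichlet prior is conjugate to the Multinomial likelihood: each posterior αⱼ = prior αⱼ + observed count nⱼ.
Posterior concentration: (8.5, 14.1, 44.7, 10.7), total = 78.0.
E[θ_{S3}|data] = α_{S3}/Σα = 44.7/78.0 = 0.5731.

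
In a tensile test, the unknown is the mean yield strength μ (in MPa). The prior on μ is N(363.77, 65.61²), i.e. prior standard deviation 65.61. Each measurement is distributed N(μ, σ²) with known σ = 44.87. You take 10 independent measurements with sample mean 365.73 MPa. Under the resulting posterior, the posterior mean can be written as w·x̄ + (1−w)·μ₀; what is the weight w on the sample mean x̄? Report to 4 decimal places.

For Normal data with known variance σ², a Normal(μ₀, σ₀²) prior on μ is conjugate. Posterior precision = 1/σ₀² + n/σ²; posterior mean is the precision-weighted average of μ₀ and x̄.
σ₀² = 65.61² = 4304.6721, σ² = 44.87² = 2013.3169. Prior precision 1/σ₀² = 1/4304.6721; data precision n/σ² = 10/2013.3169.
w = (n/σ²)/(1/σ₀² + n/σ²) = n·σ₀²/(σ² + n·σ₀²) = 10·4304.6721/(2013.3169 + 10·4304.6721) = 43046.721/45060.0379 = 0.9553.

0.9553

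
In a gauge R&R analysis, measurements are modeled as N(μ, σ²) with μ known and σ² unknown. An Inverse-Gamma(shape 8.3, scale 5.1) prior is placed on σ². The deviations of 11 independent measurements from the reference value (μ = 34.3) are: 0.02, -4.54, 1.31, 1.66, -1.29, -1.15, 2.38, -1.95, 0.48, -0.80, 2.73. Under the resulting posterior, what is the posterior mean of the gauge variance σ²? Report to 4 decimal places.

2.1899

With known mean μ and an Inverse-Gamma(α, β) prior on σ², the Normal likelihood is conjugate: posterior is Inv-Gamma(α + n/2, β + Σ(xᵢ−μ)²/2).
Σ(xᵢ−μ)² = (0.02)² + (-4.54)² + (1.31)² + (1.66)² + (-1.29)² + (-1.15)² + (2.38)² + (-1.95)² + (0.48)² + (-0.80)² + (2.73)² = 45.8605.
Posterior: Inv-Gamma(8.3 + 11/2, 5.1 + 45.8605/2) = Inv-Gamma(13.80, 28.03025).
E[σ²|data] = β/(α−1) = 28.03025/12.80 = 2.1899.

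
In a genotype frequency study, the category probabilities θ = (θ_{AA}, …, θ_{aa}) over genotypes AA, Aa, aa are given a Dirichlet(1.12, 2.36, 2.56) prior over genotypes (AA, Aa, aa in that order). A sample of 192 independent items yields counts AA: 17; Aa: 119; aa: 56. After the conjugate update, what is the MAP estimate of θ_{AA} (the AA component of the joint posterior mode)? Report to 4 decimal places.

0.0878

The Dirichlet prior is conjugate to the Multinomial likelihood: each posterior αⱼ = prior αⱼ + observed count nⱼ.
Posterior concentration: (18.12, 121.36, 58.56), total = 198.04.
Joint mode component: (α_{AA}−1)/(Σα−K) = 17.12/195.04 = 0.0878.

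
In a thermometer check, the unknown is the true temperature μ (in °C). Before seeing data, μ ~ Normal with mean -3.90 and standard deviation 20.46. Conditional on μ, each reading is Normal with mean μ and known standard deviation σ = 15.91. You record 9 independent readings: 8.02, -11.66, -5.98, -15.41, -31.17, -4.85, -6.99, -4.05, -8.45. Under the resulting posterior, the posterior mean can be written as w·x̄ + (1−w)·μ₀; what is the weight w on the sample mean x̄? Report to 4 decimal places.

0.9370

For Normal data with known variance σ², a Normal(μ₀, σ₀²) prior on μ is conjugate. Posterior precision = 1/σ₀² + n/σ²; posterior mean is the precision-weighted average of μ₀ and x̄.
σ₀² = 20.46² = 418.6116, σ² = 15.91² = 253.1281. Prior precision 1/σ₀² = 1/418.6116; data precision n/σ² = 9/253.1281.
w = (n/σ²)/(1/σ₀² + n/σ²) = n·σ₀²/(σ² + n·σ₀²) = 9·418.6116/(253.1281 + 9·418.6116) = 3767.5044/4020.6325 = 0.9370.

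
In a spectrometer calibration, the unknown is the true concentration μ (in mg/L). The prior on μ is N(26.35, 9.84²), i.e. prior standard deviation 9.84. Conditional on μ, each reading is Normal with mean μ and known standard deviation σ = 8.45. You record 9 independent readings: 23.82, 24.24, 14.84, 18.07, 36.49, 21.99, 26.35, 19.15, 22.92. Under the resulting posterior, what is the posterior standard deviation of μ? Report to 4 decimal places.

For Normal data with known variance σ², a Normal(μ₀, σ₀²) prior on μ is conjugate. Posterior precision = 1/σ₀² + n/σ²; posterior mean is the precision-weighted average of μ₀ and x̄.
σ₀² = 9.84² = 96.8256, σ² = 8.45² = 71.4025; σ² + n·σ₀² = 71.4025 + 9·96.8256 = 942.8329.
Posterior precision = 1/σ₀² + n/σ² = 1/96.8256 + 9/71.4025 = (σ² + n·σ₀²)/(σ₀²σ²) = 942.8329/(96.8256·71.4025); posterior variance σₙ² = σ₀²σ²/(σ² + n·σ₀²) = 96.8256·71.4025/942.8329 = 7.332784.
Posterior SD = √σₙ² = √(96.8256·71.4025/942.8329) = 2.7079.

2.7079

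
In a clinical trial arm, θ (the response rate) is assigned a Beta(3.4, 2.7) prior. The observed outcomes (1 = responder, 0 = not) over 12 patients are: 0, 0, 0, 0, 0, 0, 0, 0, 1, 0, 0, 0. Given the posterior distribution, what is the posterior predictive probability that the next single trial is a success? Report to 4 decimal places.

0.2431

The Beta prior is conjugate to a Binomial/Bernoulli likelihood; the update adds successes to α and failures to β.
Posterior: Beta(α+k, β+n−k) = Beta(3.4+1, 2.7+11) = Beta(4.4, 13.7).
For a single future Bernoulli trial, P(success | data) = α/(α+β) = 0.2431.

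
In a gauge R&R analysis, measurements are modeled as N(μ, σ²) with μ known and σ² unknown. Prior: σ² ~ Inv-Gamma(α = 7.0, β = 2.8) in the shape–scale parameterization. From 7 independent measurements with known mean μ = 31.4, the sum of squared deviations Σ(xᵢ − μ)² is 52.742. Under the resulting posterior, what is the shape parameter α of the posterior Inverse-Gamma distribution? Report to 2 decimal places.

10.50

With known mean μ and an Inverse-Gamma(α, β) prior on σ², the Normal likelihood is conjugate: posterior is Inv-Gamma(α + n/2, β + Σ(xᵢ−μ)²/2).
Posterior: Inv-Gamma(7.0 + 7/2, 2.8 + 52.742/2) = Inv-Gamma(10.50, 29.1710).
Posterior α = 10.50.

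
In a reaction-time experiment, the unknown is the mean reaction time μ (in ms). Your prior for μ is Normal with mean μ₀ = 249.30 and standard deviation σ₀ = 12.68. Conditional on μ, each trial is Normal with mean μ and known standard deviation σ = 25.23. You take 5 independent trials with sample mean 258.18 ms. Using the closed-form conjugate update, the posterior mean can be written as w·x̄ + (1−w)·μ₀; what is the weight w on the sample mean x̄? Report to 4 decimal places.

0.5581

For Normal data with known variance σ², a Normal(μ₀, σ₀²) prior on μ is conjugate. Posterior precision = 1/σ₀² + n/σ²; posterior mean is the precision-weighted average of μ₀ and x̄.
σ₀² = 12.68² = 160.7824, σ² = 25.23² = 636.5529. Prior precision 1/σ₀² = 1/160.7824; data precision n/σ² = 5/636.5529.
w = (n/σ²)/(1/σ₀² + n/σ²) = n·σ₀²/(σ² + n·σ₀²) = 5·160.7824/(636.5529 + 5·160.7824) = 803.912/1440.4649 = 0.5581.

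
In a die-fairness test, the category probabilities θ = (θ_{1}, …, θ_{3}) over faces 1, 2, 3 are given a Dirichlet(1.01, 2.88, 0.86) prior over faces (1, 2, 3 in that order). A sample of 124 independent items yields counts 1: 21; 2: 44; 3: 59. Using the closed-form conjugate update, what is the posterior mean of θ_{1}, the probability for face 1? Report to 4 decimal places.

The Dirichlet prior is conjugate to the Multinomial likelihood: each posterior αⱼ = prior αⱼ + observed count nⱼ.
Posterior concentration: (22.01, 46.88, 59.86), total = 128.75.
E[θ_{1}|data] = α_{1}/Σα = 22.01/128.75 = 0.1710.

0.1710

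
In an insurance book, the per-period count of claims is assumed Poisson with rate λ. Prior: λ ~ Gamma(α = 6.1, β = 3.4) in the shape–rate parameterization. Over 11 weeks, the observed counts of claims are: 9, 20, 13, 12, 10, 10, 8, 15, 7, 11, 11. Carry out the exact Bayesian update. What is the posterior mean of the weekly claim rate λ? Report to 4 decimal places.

9.1736

With a Gamma(shape α, rate β) prior, the Poisson likelihood is conjugate: the posterior is Gamma(α + ΣXᵢ, β + n).
Sum of counts S = 126 over n = 11 weeks.
Posterior: Gamma(α+S, β+n) = Gamma(6.1+126, 3.4+11) = Gamma(132.1, 14.4).
Posterior mean = α/β = 132.1/14.4 = 9.1736.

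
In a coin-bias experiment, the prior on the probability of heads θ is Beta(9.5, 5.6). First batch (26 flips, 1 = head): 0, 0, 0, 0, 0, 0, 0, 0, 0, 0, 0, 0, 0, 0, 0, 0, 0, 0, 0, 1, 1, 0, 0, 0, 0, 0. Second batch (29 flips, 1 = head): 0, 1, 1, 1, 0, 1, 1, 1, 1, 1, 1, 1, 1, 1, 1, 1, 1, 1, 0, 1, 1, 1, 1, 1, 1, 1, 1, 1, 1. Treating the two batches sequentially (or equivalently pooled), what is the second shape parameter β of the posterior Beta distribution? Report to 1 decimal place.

32.6

The Beta prior is conjugate to a Binomial/Bernoulli likelihood; the update adds successes to α and failures to β.
After batch 1: Beta(9.5+2, 5.6+24) = Beta(11.5, 29.6).
After batch 2: Beta(11.5+26, 29.6+3) = Beta(37.5, 32.6).
Posterior β = 32.6.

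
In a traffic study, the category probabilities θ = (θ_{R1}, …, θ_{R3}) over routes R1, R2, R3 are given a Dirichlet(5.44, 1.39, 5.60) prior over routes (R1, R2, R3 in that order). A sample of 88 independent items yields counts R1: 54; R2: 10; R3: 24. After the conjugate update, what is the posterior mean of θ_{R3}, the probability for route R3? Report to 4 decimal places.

0.2947

The Dirichlet prior is conjugate to the Multinomial likelihood: each posterior αⱼ = prior αⱼ + observed count nⱼ.
Posterior concentration: (59.44, 11.39, 29.60), total = 100.43.
E[θ_{R3}|data] = α_{R3}/Σα = 29.60/100.43 = 0.2947.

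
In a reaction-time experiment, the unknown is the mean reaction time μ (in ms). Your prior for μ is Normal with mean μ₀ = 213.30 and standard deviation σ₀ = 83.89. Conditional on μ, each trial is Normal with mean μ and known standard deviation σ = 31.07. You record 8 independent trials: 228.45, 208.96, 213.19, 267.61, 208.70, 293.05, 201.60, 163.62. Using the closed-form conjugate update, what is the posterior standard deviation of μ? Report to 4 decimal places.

For Normal data with known variance σ², a Normal(μ₀, σ₀²) prior on μ is conjugate. Posterior precision = 1/σ₀² + n/σ²; posterior mean is the precision-weighted average of μ₀ and x̄.
σ₀² = 83.89² = 7037.5321, σ² = 31.07² = 965.3449; σ² + n·σ₀² = 965.3449 + 8·7037.5321 = 57265.6017.
Posterior precision = 1/σ₀² + n/σ² = 1/7037.5321 + 8/965.3449 = (σ² + n·σ₀²)/(σ₀²σ²) = 57265.6017/(7037.5321·965.3449); posterior variance σₙ² = σ₀²σ²/(σ² + n·σ₀²) = 7037.5321·965.3449/57265.6017 = 118.633971.
Posterior SD = √σₙ² = √(7037.5321·965.3449/57265.6017) = 10.8919.

10.8919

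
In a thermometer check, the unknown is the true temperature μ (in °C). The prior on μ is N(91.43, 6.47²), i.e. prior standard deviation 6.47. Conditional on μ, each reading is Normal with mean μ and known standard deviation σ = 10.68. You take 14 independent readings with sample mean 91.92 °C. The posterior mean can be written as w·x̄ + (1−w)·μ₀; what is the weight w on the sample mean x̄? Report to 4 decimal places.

0.8371

For Normal data with known variance σ², a Normal(μ₀, σ₀²) prior on μ is conjugate. Posterior precision = 1/σ₀² + n/σ²; posterior mean is the precision-weighted average of μ₀ and x̄.
σ₀² = 6.47² = 41.8609, σ² = 10.68² = 114.0624. Prior precision 1/σ₀² = 1/41.8609; data precision n/σ² = 14/114.0624.
w = (n/σ²)/(1/σ₀² + n/σ²) = n·σ₀²/(σ² + n·σ₀²) = 14·41.8609/(114.0624 + 14·41.8609) = 586.0526/700.115 = 0.8371.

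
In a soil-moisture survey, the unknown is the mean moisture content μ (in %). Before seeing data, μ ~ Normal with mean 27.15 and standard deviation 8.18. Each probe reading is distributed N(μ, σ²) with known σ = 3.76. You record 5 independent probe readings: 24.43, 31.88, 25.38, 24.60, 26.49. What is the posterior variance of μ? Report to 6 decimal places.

2.712882

For Normal data with known variance σ², a Normal(μ₀, σ₀²) prior on μ is conjugate. Posterior precision = 1/σ₀² + n/σ²; posterior mean is the precision-weighted average of μ₀ and x̄.
σ₀² = 8.18² = 66.9124, σ² = 3.76² = 14.1376; σ² + n·σ₀² = 14.1376 + 5·66.9124 = 348.6996.
Posterior precision = 1/σ₀² + n/σ² = 1/66.9124 + 5/14.1376 = (σ² + n·σ₀²)/(σ₀²σ²) = 348.6996/(66.9124·14.1376); posterior variance σₙ² = σ₀²σ²/(σ² + n·σ₀²) = 66.9124·14.1376/348.6996 = 2.712882.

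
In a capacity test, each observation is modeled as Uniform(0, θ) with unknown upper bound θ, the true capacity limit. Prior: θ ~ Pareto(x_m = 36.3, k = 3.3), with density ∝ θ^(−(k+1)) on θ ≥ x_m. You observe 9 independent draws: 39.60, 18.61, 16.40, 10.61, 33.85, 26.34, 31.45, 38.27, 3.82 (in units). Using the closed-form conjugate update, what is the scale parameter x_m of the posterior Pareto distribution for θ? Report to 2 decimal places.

A Pareto(scale x_m, shape k) prior on the upper bound θ of Uniform(0, θ) is conjugate: posterior is Pareto(max(x_m, max xᵢ), k + n).
Sample maximum = 39.60; prior scale x_m = 36.3 → posterior scale = max = 39.60.
Posterior shape = 3.3 + 9 = 12.3.
Posterior scale x_m = 39.60.

39.60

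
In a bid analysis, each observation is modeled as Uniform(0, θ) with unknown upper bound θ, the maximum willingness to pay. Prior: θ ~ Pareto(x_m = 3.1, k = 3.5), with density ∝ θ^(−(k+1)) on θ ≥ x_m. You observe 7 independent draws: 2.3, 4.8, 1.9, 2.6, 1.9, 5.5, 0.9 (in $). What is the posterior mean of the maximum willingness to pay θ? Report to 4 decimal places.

6.0789

A Pareto(scale x_m, shape k) prior on the upper bound θ of Uniform(0, θ) is conjugate: posterior is Pareto(max(x_m, max xᵢ), k + n).
Sample maximum = 5.5; prior scale x_m = 3.1 → posterior scale = max = 5.5.
Posterior shape = 3.5 + 7 = 10.5.
E[θ|data] = k·x_m/(k−1) = 10.5·5.5/9.5 = 6.0789.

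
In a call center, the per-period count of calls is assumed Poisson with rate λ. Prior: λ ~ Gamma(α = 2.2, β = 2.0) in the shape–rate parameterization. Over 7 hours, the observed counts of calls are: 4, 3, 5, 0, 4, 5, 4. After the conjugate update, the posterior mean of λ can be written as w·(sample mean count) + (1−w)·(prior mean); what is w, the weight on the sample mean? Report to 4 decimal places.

0.7778

With a Gamma(shape α, rate β) prior, the Poisson likelihood is conjugate: the posterior is Gamma(α + ΣXᵢ, β + n).
Posterior mean = (α₀+S)/(β₀+n) = [n/(β₀+n)]·(S/n) + [β₀/(β₀+n)]·(α₀/β₀), so only n and β₀ enter the weight.
Weight on data w = n/(β₀+n) = 7/(2.0+7) = 7/9.0 = 0.7778.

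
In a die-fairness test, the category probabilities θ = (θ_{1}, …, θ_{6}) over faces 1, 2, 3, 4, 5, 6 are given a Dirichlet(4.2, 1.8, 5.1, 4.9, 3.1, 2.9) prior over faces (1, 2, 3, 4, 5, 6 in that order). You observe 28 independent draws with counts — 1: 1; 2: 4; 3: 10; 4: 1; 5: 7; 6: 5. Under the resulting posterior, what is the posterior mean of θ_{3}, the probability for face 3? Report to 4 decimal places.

0.3020

The Dirichlet prior is conjugate to the Multinomial likelihood: each posterior αⱼ = prior αⱼ + observed count nⱼ.
Posterior concentration: (5.2, 5.8, 15.1, 5.9, 10.1, 7.9), total = 50.0.
E[θ_{3}|data] = α_{3}/Σα = 15.1/50.0 = 0.3020.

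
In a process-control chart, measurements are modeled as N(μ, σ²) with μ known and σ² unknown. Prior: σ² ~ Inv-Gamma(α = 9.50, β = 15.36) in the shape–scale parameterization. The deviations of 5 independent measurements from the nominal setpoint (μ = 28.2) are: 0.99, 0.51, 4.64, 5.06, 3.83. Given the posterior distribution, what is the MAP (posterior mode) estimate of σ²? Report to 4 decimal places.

3.6062

With known mean μ and an Inverse-Gamma(α, β) prior on σ², the Normal likelihood is conjugate: posterior is Inv-Gamma(α + n/2, β + Σ(xᵢ−μ)²/2).
Σ(xᵢ−μ)² = (0.99)² + (0.51)² + (4.64)² + (5.06)² + (3.83)² = 63.0423.
Posterior: Inv-Gamma(9.50 + 5/2, 15.36 + 63.0423/2) = Inv-Gamma(12.00, 46.88115).
Mode = β/(α+1) = 46.88115/13.00 = 3.6062.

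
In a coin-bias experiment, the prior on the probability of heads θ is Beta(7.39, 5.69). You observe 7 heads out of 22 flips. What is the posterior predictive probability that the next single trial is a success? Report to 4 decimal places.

0.4102

The Beta prior is conjugate to a Binomial/Bernoulli likelihood; the update adds successes to α and failures to β.
Posterior: Beta(α+k, β+n−k) = Beta(7.39+7, 5.69+15) = Beta(14.39, 20.69).
For a single future Bernoulli trial, P(success | data) = α/(α+β) = 0.4102.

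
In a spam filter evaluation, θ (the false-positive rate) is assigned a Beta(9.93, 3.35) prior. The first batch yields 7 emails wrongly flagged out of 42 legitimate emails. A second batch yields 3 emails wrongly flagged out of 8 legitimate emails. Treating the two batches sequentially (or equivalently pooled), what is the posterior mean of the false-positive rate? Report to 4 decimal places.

0.3149

The Beta prior is conjugate to a Binomial/Bernoulli likelihood; the update adds successes to α and failures to β.
After batch 1: Beta(9.93+7, 3.35+35) = Beta(16.93, 38.35).
After batch 2: Beta(16.93+3, 38.35+5) = Beta(19.93, 43.35).
Posterior mean = α/(α+β) = 19.93/63.28 = 0.3149.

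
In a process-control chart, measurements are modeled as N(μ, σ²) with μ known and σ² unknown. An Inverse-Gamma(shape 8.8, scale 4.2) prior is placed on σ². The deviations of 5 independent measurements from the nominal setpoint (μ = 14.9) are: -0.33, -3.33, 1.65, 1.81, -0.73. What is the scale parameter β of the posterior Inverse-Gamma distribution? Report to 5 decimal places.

13.06465

With known mean μ and an Inverse-Gamma(α, β) prior on σ², the Normal likelihood is conjugate: posterior is Inv-Gamma(α + n/2, β + Σ(xᵢ−μ)²/2).
Σ(xᵢ−μ)² = (-0.33)² + (-3.33)² + (1.65)² + (1.81)² + (-0.73)² = 17.7293.
Posterior: Inv-Gamma(8.8 + 5/2, 4.2 + 17.7293/2) = Inv-Gamma(11.30, 13.06465).
Posterior β = 13.06465.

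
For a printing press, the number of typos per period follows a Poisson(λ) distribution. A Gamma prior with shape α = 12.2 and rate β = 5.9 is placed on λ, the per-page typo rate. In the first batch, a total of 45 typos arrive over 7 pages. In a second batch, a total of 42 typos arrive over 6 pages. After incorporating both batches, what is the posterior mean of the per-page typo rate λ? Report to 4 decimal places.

5.2487

With a Gamma(shape α, rate β) prior, the Poisson likelihood is conjugate: the posterior is Gamma(α + ΣXᵢ, β + n).
After batch 1: Gamma(α+S, β+n) = Gamma(12.2+45, 5.9+7) = Gamma(57.2, 12.9).
After batch 2: Gamma(α+S, β+n) = Gamma(57.2+42, 12.9+6) = Gamma(99.2, 18.9).
Posterior mean = α/β = 99.2/18.9 = 5.2487.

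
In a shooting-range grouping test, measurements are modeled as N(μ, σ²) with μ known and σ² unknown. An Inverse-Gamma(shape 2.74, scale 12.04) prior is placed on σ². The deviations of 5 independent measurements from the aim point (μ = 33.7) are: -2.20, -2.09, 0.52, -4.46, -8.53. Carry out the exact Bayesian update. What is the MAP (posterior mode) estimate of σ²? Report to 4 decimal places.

With known mean μ and an Inverse-Gamma(α, β) prior on σ², the Normal likelihood is conjugate: posterior is Inv-Gamma(α + n/2, β + Σ(xᵢ−μ)²/2).
Σ(xᵢ−μ)² = (-2.20)² + (-2.09)² + (0.52)² + (-4.46)² + (-8.53)² = 102.1310.
Posterior: Inv-Gamma(2.74 + 5/2, 12.04 + 102.1310/2) = Inv-Gamma(5.24, 63.10550).
Mode = β/(α+1) = 63.10550/6.24 = 10.1131.

10.1131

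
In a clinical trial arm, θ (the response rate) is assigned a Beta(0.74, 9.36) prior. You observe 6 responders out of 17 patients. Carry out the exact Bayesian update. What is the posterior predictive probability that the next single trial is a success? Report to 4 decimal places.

The Beta prior is conjugate to a Binomial/Bernoulli likelihood; the update adds successes to α and failures to β.
Posterior: Beta(α+k, β+n−k) = Beta(0.74+6, 9.36+11) = Beta(6.74, 20.36).
For a single future Bernoulli trial, P(success | data) = α/(α+β) = 0.2487.

0.2487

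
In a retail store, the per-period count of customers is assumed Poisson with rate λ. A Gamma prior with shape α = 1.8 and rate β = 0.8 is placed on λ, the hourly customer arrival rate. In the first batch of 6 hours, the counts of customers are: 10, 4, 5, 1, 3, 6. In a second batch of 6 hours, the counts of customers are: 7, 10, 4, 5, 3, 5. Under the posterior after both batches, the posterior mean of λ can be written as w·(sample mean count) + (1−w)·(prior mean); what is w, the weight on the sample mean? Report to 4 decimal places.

0.9375

With a Gamma(shape α, rate β) prior, the Poisson likelihood is conjugate: the posterior is Gamma(α + ΣXᵢ, β + n).
Total number of hours: n = 6 + 6 = 12.
Posterior mean = (α₀+S)/(β₀+n) = [n/(β₀+n)]·(S/n) + [β₀/(β₀+n)]·(α₀/β₀), so only n and β₀ enter the weight.
Weight on data w = n/(β₀+n) = 12/(0.8+12) = 12/12.8 = 0.9375.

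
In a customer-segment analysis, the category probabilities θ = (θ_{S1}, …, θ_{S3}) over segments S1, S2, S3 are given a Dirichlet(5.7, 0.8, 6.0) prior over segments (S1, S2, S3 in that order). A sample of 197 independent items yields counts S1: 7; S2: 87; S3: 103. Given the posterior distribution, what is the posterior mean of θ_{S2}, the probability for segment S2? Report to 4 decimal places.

0.4191

The Dirichlet prior is conjugate to the Multinomial likelihood: each posterior αⱼ = prior αⱼ + observed count nⱼ.
Posterior concentration: (12.7, 87.8, 109.0), total = 209.5.
E[θ_{S2}|data] = α_{S2}/Σα = 87.8/209.5 = 0.4191.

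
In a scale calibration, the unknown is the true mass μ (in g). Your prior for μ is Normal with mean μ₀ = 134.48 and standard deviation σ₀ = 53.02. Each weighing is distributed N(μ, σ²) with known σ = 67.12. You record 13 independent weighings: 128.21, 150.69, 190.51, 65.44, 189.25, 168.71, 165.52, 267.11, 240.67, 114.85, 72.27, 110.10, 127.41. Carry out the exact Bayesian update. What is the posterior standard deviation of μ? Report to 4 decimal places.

17.5645

For Normal data with known variance σ², a Normal(μ₀, σ₀²) prior on μ is conjugate. Posterior precision = 1/σ₀² + n/σ²; posterior mean is the precision-weighted average of μ₀ and x̄.
σ₀² = 53.02² = 2811.1204, σ² = 67.12² = 4505.0944; σ² + n·σ₀² = 4505.0944 + 13·2811.1204 = 41049.6596.
Posterior precision = 1/σ₀² + n/σ² = 1/2811.1204 + 13/4505.0944 = (σ² + n·σ₀²)/(σ₀²σ²) = 41049.6596/(2811.1204·4505.0944); posterior variance σₙ² = σ₀²σ²/(σ² + n·σ₀²) = 2811.1204·4505.0944/41049.6596 = 308.513223.
Posterior SD = √σₙ² = √(2811.1204·4505.0944/41049.6596) = 17.5645.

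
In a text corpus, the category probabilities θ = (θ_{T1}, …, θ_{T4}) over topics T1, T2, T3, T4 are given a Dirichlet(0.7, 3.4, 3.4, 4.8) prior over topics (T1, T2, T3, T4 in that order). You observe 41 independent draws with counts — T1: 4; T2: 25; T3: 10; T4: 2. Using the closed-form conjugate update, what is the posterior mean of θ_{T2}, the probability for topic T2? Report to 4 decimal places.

The Dirichlet prior is conjugate to the Multinomial likelihood: each posterior αⱼ = prior αⱼ + observed count nⱼ.
Posterior concentration: (4.7, 28.4, 13.4, 6.8), total = 53.3.
E[θ_{T2}|data] = α_{T2}/Σα = 28.4/53.3 = 0.5328.

0.5328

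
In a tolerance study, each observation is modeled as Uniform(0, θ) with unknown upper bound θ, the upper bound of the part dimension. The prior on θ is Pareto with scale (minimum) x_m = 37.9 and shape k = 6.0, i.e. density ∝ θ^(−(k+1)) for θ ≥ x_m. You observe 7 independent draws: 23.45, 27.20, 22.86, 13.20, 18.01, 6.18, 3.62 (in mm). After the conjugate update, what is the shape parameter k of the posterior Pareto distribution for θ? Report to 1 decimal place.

A Pareto(scale x_m, shape k) prior on the upper bound θ of Uniform(0, θ) is conjugate: posterior is Pareto(max(x_m, max xᵢ), k + n).
Sample maximum = 27.20; prior scale x_m = 37.9 → posterior scale = max = 37.90.
Posterior shape = 6.0 + 7 = 13.0.
Posterior shape k = 13.0.

13.0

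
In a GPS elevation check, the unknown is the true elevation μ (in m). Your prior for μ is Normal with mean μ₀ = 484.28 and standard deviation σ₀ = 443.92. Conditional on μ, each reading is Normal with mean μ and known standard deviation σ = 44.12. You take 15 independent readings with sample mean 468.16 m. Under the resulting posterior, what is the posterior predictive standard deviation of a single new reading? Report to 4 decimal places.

For Normal data with known variance σ², a Normal(μ₀, σ₀²) prior on μ is conjugate. Posterior precision = 1/σ₀² + n/σ²; posterior mean is the precision-weighted average of μ₀ and x̄.
σ₀² = 443.92² = 197064.9664, σ² = 44.12² = 1946.5744; σ² + n·σ₀² = 1946.5744 + 15·197064.9664 = 2957921.0704.
Posterior precision = 1/σ₀² + n/σ² = 1/197064.9664 + 15/1946.5744 = (σ² + n·σ₀²)/(σ₀²σ²) = 2957921.0704/(197064.9664·1946.5744); posterior variance σₙ² = σ₀²σ²/(σ² + n·σ₀²) = 197064.9664·1946.5744/2957921.0704 = 129.686225.
Predictive variance for one new observation = σₙ² + σ² = 197064.9664·1946.5744/2957921.0704 + 1946.5744 = σ²·(σ₀² + 2957921.0704)/2957921.0704 = 1946.5744·3154986.0368/2957921.0704 = 2076.260625; SD = √(1946.5744·3154986.0368/2957921.0704) = 45.5660.

45.5660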